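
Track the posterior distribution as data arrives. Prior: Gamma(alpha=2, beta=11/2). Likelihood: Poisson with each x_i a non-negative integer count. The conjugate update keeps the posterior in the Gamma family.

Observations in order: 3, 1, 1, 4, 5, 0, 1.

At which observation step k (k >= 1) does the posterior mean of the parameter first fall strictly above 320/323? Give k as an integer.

obs 1: x=3 → posterior Gamma(5, 13/2)
obs 2: x=1 → posterior Gamma(6, 15/2)
obs 3: x=1 → posterior Gamma(7, 17/2)
obs 4: x=4 → posterior Gamma(11, 19/2)
obs 5: x=5 → posterior Gamma(16, 21/2)
obs 6: x=0 → posterior Gamma(16, 23/2)
obs 7: x=1 → posterior Gamma(17, 25/2)

k = 4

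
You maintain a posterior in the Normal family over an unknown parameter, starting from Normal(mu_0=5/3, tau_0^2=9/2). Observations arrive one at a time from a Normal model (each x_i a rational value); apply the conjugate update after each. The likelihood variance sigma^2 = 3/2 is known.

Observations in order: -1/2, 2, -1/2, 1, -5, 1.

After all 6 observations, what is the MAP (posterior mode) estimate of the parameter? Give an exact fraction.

obs 1: x=-1/2 → posterior Normal(1/24, 9/8)
obs 2: x=2 → posterior Normal(37/42, 9/14)
obs 3: x=-1/2 → posterior Normal(7/15, 9/20)
obs 4: x=1 → posterior Normal(23/39, 9/26)
obs 5: x=-5 → posterior Normal(-11/24, 9/32)
obs 6: x=1 → posterior Normal(-13/57, 9/38)

-13/57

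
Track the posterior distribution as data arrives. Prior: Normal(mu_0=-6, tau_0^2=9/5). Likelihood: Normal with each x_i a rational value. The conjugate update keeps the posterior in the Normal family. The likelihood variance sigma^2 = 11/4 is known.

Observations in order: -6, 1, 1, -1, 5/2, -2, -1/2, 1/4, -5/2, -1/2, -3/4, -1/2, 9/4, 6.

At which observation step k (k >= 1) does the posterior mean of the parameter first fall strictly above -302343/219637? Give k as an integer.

k = 12

obs 1: x=-6 → posterior Normal(-6, 99/91)
obs 2: x=1 → posterior Normal(-510/127, 99/127)
obs 3: x=1 → posterior Normal(-474/163, 99/163)
obs 4: x=-1 → posterior Normal(-510/199, 99/199)
obs 5: x=5/2 → posterior Normal(-84/47, 99/235)
obs 6: x=-2 → posterior Normal(-492/271, 99/271)
obs 7: x=-1/2 → posterior Normal(-510/307, 99/307)
obs 8: x=1/4 → posterior Normal(-501/343, 99/343)
obs 9: x=-5/2 → posterior Normal(-591/379, 99/379)
obs 10: x=-1/2 → posterior Normal(-609/415, 99/415)
obs 11: x=-3/4 → posterior Normal(-636/451, 9/41)
obs 12: x=-1/2 → posterior Normal(-654/487, 99/487)
obs 13: x=9/4 → posterior Normal(-573/523, 99/523)
obs 14: x=6 → posterior Normal(-357/559, 99/559)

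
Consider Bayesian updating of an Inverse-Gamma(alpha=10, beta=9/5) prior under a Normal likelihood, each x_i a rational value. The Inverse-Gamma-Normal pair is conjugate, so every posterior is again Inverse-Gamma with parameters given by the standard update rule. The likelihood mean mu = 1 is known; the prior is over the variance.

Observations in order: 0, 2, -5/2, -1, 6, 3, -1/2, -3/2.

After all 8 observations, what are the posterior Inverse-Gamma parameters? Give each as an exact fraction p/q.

obs 1: x=0 → posterior Inverse-Gamma(21/2, 23/10)
obs 2: x=2 → posterior Inverse-Gamma(11, 14/5)
obs 3: x=-5/2 → posterior Inverse-Gamma(23/2, 357/40)
obs 4: x=-1 → posterior Inverse-Gamma(12, 437/40)
obs 5: x=6 → posterior Inverse-Gamma(25/2, 937/40)
obs 6: x=3 → posterior Inverse-Gamma(13, 1017/40)
obs 7: x=-1/2 → posterior Inverse-Gamma(27/2, 531/20)
obs 8: x=-3/2 → posterior Inverse-Gamma(14, 1187/40)

alpha=14, beta=1187/40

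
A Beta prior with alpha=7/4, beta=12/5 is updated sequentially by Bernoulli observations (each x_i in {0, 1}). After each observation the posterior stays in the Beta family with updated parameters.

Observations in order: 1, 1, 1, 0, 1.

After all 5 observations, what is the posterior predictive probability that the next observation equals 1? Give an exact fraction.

obs 1: x=1 → posterior Beta(11/4, 12/5)
obs 2: x=1 → posterior Beta(15/4, 12/5)
obs 3: x=1 → posterior Beta(19/4, 12/5)
obs 4: x=0 → posterior Beta(19/4, 17/5)
obs 5: x=1 → posterior Beta(23/4, 17/5)

115/183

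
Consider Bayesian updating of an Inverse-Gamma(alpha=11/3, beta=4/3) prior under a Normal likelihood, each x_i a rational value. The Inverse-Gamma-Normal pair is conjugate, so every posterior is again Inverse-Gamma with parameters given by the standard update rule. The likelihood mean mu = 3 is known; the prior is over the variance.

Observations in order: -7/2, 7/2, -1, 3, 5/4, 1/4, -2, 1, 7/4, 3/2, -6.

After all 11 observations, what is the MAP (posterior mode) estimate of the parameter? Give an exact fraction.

obs 1: x=-7/2 → posterior Inverse-Gamma(25/6, 539/24)
obs 2: x=7/2 → posterior Inverse-Gamma(14/3, 271/12)
obs 3: x=-1 → posterior Inverse-Gamma(31/6, 367/12)
obs 4: x=3 → posterior Inverse-Gamma(17/3, 367/12)
obs 5: x=5/4 → posterior Inverse-Gamma(37/6, 3083/96)
obs 6: x=1/4 → posterior Inverse-Gamma(20/3, 1723/48)
obs 7: x=-2 → posterior Inverse-Gamma(43/6, 2323/48)
obs 8: x=1 → posterior Inverse-Gamma(23/3, 2419/48)
obs 9: x=7/4 → posterior Inverse-Gamma(49/6, 4913/96)
obs 10: x=3/2 → posterior Inverse-Gamma(26/3, 5021/96)
obs 11: x=-6 → posterior Inverse-Gamma(55/6, 8909/96)

8909/976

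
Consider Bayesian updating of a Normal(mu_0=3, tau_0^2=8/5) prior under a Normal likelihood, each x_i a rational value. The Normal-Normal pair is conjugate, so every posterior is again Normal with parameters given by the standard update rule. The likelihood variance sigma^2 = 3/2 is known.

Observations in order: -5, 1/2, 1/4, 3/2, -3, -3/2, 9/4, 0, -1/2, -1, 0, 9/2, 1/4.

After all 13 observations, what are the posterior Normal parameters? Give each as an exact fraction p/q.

mu_0=17/223, tau_0^2=24/223

obs 1: x=-5 → posterior Normal(-35/31, 24/31)
obs 2: x=1/2 → posterior Normal(-27/47, 24/47)
obs 3: x=1/4 → posterior Normal(-23/63, 8/21)
obs 4: x=3/2 → posterior Normal(1/79, 24/79)
obs 5: x=-3 → posterior Normal(-47/95, 24/95)
obs 6: x=-3/2 → posterior Normal(-71/111, 8/37)
obs 7: x=9/4 → posterior Normal(-35/127, 24/127)
obs 8: x=0 → posterior Normal(-35/143, 24/143)
obs 9: x=-1/2 → posterior Normal(-43/159, 8/53)
obs 10: x=-1 → posterior Normal(-59/175, 24/175)
obs 11: x=0 → posterior Normal(-59/191, 24/191)
obs 12: x=9/2 → posterior Normal(13/207, 8/69)
obs 13: x=1/4 → posterior Normal(17/223, 24/223)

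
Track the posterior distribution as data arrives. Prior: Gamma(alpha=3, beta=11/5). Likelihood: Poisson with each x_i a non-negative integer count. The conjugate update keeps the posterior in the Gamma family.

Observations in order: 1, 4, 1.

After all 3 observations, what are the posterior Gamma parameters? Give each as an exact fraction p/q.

obs 1: x=1 → posterior Gamma(4, 16/5)
obs 2: x=4 → posterior Gamma(8, 21/5)
obs 3: x=1 → posterior Gamma(9, 26/5)

alpha=9, beta=26/5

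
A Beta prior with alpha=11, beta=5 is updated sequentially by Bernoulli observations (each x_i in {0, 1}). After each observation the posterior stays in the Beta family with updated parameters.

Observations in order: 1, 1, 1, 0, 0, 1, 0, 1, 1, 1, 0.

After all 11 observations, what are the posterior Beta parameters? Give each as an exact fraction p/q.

obs 1: x=1 → posterior Beta(12, 5)
obs 2: x=1 → posterior Beta(13, 5)
obs 3: x=1 → posterior Beta(14, 5)
obs 4: x=0 → posterior Beta(14, 6)
obs 5: x=0 → posterior Beta(14, 7)
obs 6: x=1 → posterior Beta(15, 7)
obs 7: x=0 → posterior Beta(15, 8)
obs 8: x=1 → posterior Beta(16, 8)
obs 9: x=1 → posterior Beta(17, 8)
obs 10: x=1 → posterior Beta(18, 8)
obs 11: x=0 → posterior Beta(18, 9)

alpha=18, beta=9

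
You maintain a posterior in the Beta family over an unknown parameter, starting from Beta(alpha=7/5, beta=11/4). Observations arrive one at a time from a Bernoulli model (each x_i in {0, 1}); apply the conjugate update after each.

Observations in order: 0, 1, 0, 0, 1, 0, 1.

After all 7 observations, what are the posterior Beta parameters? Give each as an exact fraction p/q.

alpha=22/5, beta=27/4

obs 1: x=0 → posterior Beta(7/5, 15/4)
obs 2: x=1 → posterior Beta(12/5, 15/4)
obs 3: x=0 → posterior Beta(12/5, 19/4)
obs 4: x=0 → posterior Beta(12/5, 23/4)
obs 5: x=1 → posterior Beta(17/5, 23/4)
obs 6: x=0 → posterior Beta(17/5, 27/4)
obs 7: x=1 → posterior Beta(22/5, 27/4)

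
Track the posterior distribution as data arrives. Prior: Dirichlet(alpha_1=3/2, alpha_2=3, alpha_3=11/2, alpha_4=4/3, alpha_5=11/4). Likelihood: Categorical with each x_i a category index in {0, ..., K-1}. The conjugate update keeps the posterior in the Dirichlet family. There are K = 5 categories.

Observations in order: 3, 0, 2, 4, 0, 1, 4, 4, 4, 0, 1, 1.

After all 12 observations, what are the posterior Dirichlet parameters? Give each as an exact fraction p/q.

alpha_1=9/2, alpha_2=6, alpha_3=13/2, alpha_4=7/3, alpha_5=27/4

obs 1: x=3 → posterior Dirichlet(3/2, 3, 11/2, 7/3, 11/4)
obs 2: x=0 → posterior Dirichlet(5/2, 3, 11/2, 7/3, 11/4)
obs 3: x=2 → posterior Dirichlet(5/2, 3, 13/2, 7/3, 11/4)
obs 4: x=4 → posterior Dirichlet(5/2, 3, 13/2, 7/3, 15/4)
obs 5: x=0 → posterior Dirichlet(7/2, 3, 13/2, 7/3, 15/4)
obs 6: x=1 → posterior Dirichlet(7/2, 4, 13/2, 7/3, 15/4)
obs 7: x=4 → posterior Dirichlet(7/2, 4, 13/2, 7/3, 19/4)
obs 8: x=4 → posterior Dirichlet(7/2, 4, 13/2, 7/3, 23/4)
obs 9: x=4 → posterior Dirichlet(7/2, 4, 13/2, 7/3, 27/4)
obs 10: x=0 → posterior Dirichlet(9/2, 4, 13/2, 7/3, 27/4)
obs 11: x=1 → posterior Dirichlet(9/2, 5, 13/2, 7/3, 27/4)
obs 12: x=1 → posterior Dirichlet(9/2, 6, 13/2, 7/3, 27/4)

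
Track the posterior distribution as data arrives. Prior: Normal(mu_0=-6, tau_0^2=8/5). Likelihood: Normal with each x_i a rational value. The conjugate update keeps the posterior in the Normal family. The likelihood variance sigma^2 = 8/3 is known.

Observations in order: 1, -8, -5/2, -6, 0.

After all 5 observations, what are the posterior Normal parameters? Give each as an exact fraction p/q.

mu_0=-153/40, tau_0^2=2/5

obs 1: x=1 → posterior Normal(-27/8, 1)
obs 2: x=-8 → posterior Normal(-51/11, 8/11)
obs 3: x=-5/2 → posterior Normal(-117/28, 4/7)
obs 4: x=-6 → posterior Normal(-9/2, 8/17)
obs 5: x=0 → posterior Normal(-153/40, 2/5)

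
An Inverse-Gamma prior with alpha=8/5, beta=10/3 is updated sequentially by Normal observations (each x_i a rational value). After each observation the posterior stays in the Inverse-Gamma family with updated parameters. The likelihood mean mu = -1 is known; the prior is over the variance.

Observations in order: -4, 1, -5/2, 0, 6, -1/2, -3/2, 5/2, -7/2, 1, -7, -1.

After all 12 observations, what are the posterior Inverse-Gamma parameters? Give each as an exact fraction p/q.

alpha=38/5, beta=1571/24

obs 1: x=-4 → posterior Inverse-Gamma(21/10, 47/6)
obs 2: x=1 → posterior Inverse-Gamma(13/5, 59/6)
obs 3: x=-5/2 → posterior Inverse-Gamma(31/10, 263/24)
obs 4: x=0 → posterior Inverse-Gamma(18/5, 275/24)
obs 5: x=6 → posterior Inverse-Gamma(41/10, 863/24)
obs 6: x=-1/2 → posterior Inverse-Gamma(23/5, 433/12)
obs 7: x=-3/2 → posterior Inverse-Gamma(51/10, 869/24)
obs 8: x=5/2 → posterior Inverse-Gamma(28/5, 127/3)
obs 9: x=-7/2 → posterior Inverse-Gamma(61/10, 1091/24)
obs 10: x=1 → posterior Inverse-Gamma(33/5, 1139/24)
obs 11: x=-7 → posterior Inverse-Gamma(71/10, 1571/24)
obs 12: x=-1 → posterior Inverse-Gamma(38/5, 1571/24)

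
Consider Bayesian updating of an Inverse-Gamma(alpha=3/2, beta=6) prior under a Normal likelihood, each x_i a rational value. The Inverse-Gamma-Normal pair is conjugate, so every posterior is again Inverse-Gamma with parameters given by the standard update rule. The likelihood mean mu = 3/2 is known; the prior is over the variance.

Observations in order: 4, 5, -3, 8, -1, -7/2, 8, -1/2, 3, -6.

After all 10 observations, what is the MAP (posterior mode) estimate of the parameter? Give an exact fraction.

obs 1: x=4 → posterior Inverse-Gamma(2, 73/8)
obs 2: x=5 → posterior Inverse-Gamma(5/2, 61/4)
obs 3: x=-3 → posterior Inverse-Gamma(3, 203/8)
obs 4: x=8 → posterior Inverse-Gamma(7/2, 93/2)
obs 5: x=-1 → posterior Inverse-Gamma(4, 397/8)
obs 6: x=-7/2 → posterior Inverse-Gamma(9/2, 497/8)
obs 7: x=8 → posterior Inverse-Gamma(5, 333/4)
obs 8: x=-1/2 → posterior Inverse-Gamma(11/2, 341/4)
obs 9: x=3 → posterior Inverse-Gamma(6, 691/8)
obs 10: x=-6 → posterior Inverse-Gamma(13/2, 229/2)

229/15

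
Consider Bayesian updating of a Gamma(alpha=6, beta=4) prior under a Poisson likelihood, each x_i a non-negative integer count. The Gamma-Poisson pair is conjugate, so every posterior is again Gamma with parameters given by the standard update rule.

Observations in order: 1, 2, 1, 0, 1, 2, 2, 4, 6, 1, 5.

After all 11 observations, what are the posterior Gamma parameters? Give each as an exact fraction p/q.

obs 1: x=1 → posterior Gamma(7, 5)
obs 2: x=2 → posterior Gamma(9, 6)
obs 3: x=1 → posterior Gamma(10, 7)
obs 4: x=0 → posterior Gamma(10, 8)
obs 5: x=1 → posterior Gamma(11, 9)
obs 6: x=2 → posterior Gamma(13, 10)
obs 7: x=2 → posterior Gamma(15, 11)
obs 8: x=4 → posterior Gamma(19, 12)
obs 9: x=6 → posterior Gamma(25, 13)
obs 10: x=1 → posterior Gamma(26, 14)
obs 11: x=5 → posterior Gamma(31, 15)

alpha=31, beta=15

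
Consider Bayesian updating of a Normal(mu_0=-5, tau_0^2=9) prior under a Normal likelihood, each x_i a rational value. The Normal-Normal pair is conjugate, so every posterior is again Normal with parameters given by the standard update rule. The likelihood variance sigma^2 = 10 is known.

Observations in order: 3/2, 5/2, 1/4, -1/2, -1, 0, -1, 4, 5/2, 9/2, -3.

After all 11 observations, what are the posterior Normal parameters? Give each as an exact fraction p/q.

obs 1: x=3/2 → posterior Normal(-73/38, 90/19)
obs 2: x=5/2 → posterior Normal(-1/2, 45/14)
obs 3: x=1/4 → posterior Normal(-47/148, 90/37)
obs 4: x=-1/2 → posterior Normal(-65/184, 45/23)
obs 5: x=-1 → posterior Normal(-101/220, 18/11)
obs 6: x=0 → posterior Normal(-101/256, 45/32)
obs 7: x=-1 → posterior Normal(-137/292, 90/73)
obs 8: x=4 → posterior Normal(7/328, 45/41)
obs 9: x=5/2 → posterior Normal(97/364, 90/91)
obs 10: x=9/2 → posterior Normal(259/400, 9/10)
obs 11: x=-3 → posterior Normal(151/436, 90/109)

mu_0=151/436, tau_0^2=90/109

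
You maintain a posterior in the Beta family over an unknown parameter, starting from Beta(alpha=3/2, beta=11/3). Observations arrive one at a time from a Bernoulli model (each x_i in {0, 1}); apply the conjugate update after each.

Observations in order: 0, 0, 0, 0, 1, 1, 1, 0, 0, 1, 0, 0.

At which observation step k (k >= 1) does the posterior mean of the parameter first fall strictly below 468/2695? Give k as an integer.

obs 1: x=0 → posterior Beta(3/2, 14/3)
obs 2: x=0 → posterior Beta(3/2, 17/3)
obs 3: x=0 → posterior Beta(3/2, 20/3)
obs 4: x=0 → posterior Beta(3/2, 23/3)
obs 5: x=1 → posterior Beta(5/2, 23/3)
obs 6: x=1 → posterior Beta(7/2, 23/3)
obs 7: x=1 → posterior Beta(9/2, 23/3)
obs 8: x=0 → posterior Beta(9/2, 26/3)
obs 9: x=0 → posterior Beta(9/2, 29/3)
obs 10: x=1 → posterior Beta(11/2, 29/3)
obs 11: x=0 → posterior Beta(11/2, 32/3)
obs 12: x=0 → posterior Beta(11/2, 35/3)

k = 4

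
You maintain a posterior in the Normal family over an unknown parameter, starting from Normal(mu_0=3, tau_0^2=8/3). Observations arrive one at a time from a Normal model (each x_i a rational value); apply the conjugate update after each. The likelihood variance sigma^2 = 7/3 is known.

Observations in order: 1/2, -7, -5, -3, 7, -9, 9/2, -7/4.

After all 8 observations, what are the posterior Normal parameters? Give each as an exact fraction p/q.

obs 1: x=1/2 → posterior Normal(5/3, 56/45)
obs 2: x=-7 → posterior Normal(-31/23, 56/69)
obs 3: x=-5 → posterior Normal(-71/31, 56/93)
obs 4: x=-3 → posterior Normal(-95/39, 56/117)
obs 5: x=7 → posterior Normal(-39/47, 56/141)
obs 6: x=-9 → posterior Normal(-111/55, 56/165)
obs 7: x=9/2 → posterior Normal(-25/21, 8/27)
obs 8: x=-7/4 → posterior Normal(-89/71, 56/213)

mu_0=-89/71, tau_0^2=56/213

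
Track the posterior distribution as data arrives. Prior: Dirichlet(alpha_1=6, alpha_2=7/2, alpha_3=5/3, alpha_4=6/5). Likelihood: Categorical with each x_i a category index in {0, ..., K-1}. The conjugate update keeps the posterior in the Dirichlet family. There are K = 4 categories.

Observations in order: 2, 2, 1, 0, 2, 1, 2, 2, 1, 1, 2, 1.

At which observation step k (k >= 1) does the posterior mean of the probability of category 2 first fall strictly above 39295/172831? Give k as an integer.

k = 2

obs 1: x=2 → posterior Dirichlet(6, 7/2, 8/3, 6/5)
obs 2: x=2 → posterior Dirichlet(6, 7/2, 11/3, 6/5)
obs 3: x=1 → posterior Dirichlet(6, 9/2, 11/3, 6/5)
obs 4: x=0 → posterior Dirichlet(7, 9/2, 11/3, 6/5)
obs 5: x=2 → posterior Dirichlet(7, 9/2, 14/3, 6/5)
obs 6: x=1 → posterior Dirichlet(7, 11/2, 14/3, 6/5)
obs 7: x=2 → posterior Dirichlet(7, 11/2, 17/3, 6/5)
obs 8: x=2 → posterior Dirichlet(7, 11/2, 20/3, 6/5)
obs 9: x=1 → posterior Dirichlet(7, 13/2, 20/3, 6/5)
obs 10: x=1 → posterior Dirichlet(7, 15/2, 20/3, 6/5)
obs 11: x=2 → posterior Dirichlet(7, 15/2, 23/3, 6/5)
obs 12: x=1 → posterior Dirichlet(7, 17/2, 23/3, 6/5)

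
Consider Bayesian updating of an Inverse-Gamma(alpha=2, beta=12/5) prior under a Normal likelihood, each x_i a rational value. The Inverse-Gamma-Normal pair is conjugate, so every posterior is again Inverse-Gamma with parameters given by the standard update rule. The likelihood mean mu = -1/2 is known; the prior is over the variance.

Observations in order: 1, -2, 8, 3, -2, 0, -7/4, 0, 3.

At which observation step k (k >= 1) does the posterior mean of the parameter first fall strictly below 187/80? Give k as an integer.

obs 1: x=1 → posterior Inverse-Gamma(5/2, 141/40)
obs 2: x=-2 → posterior Inverse-Gamma(3, 93/20)
obs 3: x=8 → posterior Inverse-Gamma(7/2, 1631/40)
obs 4: x=3 → posterior Inverse-Gamma(4, 469/10)
obs 5: x=-2 → posterior Inverse-Gamma(9/2, 1921/40)
obs 6: x=0 → posterior Inverse-Gamma(5, 963/20)
obs 7: x=-7/4 → posterior Inverse-Gamma(11/2, 7829/160)
obs 8: x=0 → posterior Inverse-Gamma(6, 7849/160)
obs 9: x=3 → posterior Inverse-Gamma(13/2, 8829/160)

k = 2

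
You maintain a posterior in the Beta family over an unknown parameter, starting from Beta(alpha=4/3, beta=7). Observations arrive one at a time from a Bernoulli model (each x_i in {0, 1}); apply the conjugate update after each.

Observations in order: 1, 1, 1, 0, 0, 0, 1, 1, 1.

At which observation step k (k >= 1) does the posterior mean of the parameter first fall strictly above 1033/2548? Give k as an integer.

obs 1: x=1 → posterior Beta(7/3, 7)
obs 2: x=1 → posterior Beta(10/3, 7)
obs 3: x=1 → posterior Beta(13/3, 7)
obs 4: x=0 → posterior Beta(13/3, 8)
obs 5: x=0 → posterior Beta(13/3, 9)
obs 6: x=0 → posterior Beta(13/3, 10)
obs 7: x=1 → posterior Beta(16/3, 10)
obs 8: x=1 → posterior Beta(19/3, 10)
obs 9: x=1 → posterior Beta(22/3, 10)

k = 9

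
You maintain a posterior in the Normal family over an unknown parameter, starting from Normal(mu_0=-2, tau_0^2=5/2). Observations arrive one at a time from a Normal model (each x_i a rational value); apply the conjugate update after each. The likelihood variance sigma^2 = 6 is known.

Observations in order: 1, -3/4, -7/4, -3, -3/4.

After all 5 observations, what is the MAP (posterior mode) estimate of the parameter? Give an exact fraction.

-201/148

obs 1: x=1 → posterior Normal(-19/17, 30/17)
obs 2: x=-3/4 → posterior Normal(-91/88, 15/11)
obs 3: x=-7/4 → posterior Normal(-7/6, 10/9)
obs 4: x=-3 → posterior Normal(-93/64, 15/16)
obs 5: x=-3/4 → posterior Normal(-201/148, 30/37)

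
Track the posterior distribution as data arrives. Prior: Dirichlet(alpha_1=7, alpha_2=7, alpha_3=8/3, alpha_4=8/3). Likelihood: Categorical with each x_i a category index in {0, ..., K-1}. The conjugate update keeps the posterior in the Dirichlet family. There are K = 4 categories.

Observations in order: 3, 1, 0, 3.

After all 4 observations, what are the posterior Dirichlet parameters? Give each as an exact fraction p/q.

obs 1: x=3 → posterior Dirichlet(7, 7, 8/3, 11/3)
obs 2: x=1 → posterior Dirichlet(7, 8, 8/3, 11/3)
obs 3: x=0 → posterior Dirichlet(8, 8, 8/3, 11/3)
obs 4: x=3 → posterior Dirichlet(8, 8, 8/3, 14/3)

alpha_1=8, alpha_2=8, alpha_3=8/3, alpha_4=14/3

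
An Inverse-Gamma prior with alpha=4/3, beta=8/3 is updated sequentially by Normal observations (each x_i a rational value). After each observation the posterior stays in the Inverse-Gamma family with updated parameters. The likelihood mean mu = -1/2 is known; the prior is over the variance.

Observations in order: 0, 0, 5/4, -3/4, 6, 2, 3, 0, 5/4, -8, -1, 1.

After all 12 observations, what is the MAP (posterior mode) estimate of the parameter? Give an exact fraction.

obs 1: x=0 → posterior Inverse-Gamma(11/6, 67/24)
obs 2: x=0 → posterior Inverse-Gamma(7/3, 35/12)
obs 3: x=5/4 → posterior Inverse-Gamma(17/6, 427/96)
obs 4: x=-3/4 → posterior Inverse-Gamma(10/3, 215/48)
obs 5: x=6 → posterior Inverse-Gamma(23/6, 1229/48)
obs 6: x=2 → posterior Inverse-Gamma(13/3, 1379/48)
obs 7: x=3 → posterior Inverse-Gamma(29/6, 1673/48)
obs 8: x=0 → posterior Inverse-Gamma(16/3, 1679/48)
obs 9: x=5/4 → posterior Inverse-Gamma(35/6, 3505/96)
obs 10: x=-8 → posterior Inverse-Gamma(19/3, 6205/96)
obs 11: x=-1 → posterior Inverse-Gamma(41/6, 6217/96)
obs 12: x=1 → posterior Inverse-Gamma(22/3, 6325/96)

253/32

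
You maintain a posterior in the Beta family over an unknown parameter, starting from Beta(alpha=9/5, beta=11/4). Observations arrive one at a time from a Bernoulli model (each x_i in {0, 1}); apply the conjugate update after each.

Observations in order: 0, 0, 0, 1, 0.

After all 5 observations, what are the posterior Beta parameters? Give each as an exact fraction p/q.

alpha=14/5, beta=27/4

obs 1: x=0 → posterior Beta(9/5, 15/4)
obs 2: x=0 → posterior Beta(9/5, 19/4)
obs 3: x=0 → posterior Beta(9/5, 23/4)
obs 4: x=1 → posterior Beta(14/5, 23/4)
obs 5: x=0 → posterior Beta(14/5, 27/4)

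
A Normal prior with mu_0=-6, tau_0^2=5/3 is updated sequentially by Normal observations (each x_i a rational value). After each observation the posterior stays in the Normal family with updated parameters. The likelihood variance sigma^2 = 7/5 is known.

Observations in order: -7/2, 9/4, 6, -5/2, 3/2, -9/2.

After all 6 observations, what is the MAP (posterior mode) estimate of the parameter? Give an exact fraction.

obs 1: x=-7/2 → posterior Normal(-427/92, 35/46)
obs 2: x=9/4 → posterior Normal(-629/284, 35/71)
obs 3: x=6 → posterior Normal(-29/384, 35/96)
obs 4: x=-5/2 → posterior Normal(-279/484, 35/121)
obs 5: x=3/2 → posterior Normal(-129/584, 35/146)
obs 6: x=-9/2 → posterior Normal(-193/228, 35/171)

-193/228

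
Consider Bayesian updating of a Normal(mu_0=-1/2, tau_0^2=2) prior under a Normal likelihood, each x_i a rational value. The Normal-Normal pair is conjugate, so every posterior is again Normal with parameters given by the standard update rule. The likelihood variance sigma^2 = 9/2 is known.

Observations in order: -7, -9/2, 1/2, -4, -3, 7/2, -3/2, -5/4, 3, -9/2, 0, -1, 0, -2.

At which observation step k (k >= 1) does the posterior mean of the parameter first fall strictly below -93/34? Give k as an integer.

obs 1: x=-7 → posterior Normal(-5/2, 18/13)
obs 2: x=-9/2 → posterior Normal(-101/34, 18/17)
obs 3: x=1/2 → posterior Normal(-97/42, 6/7)
obs 4: x=-4 → posterior Normal(-129/50, 18/25)
obs 5: x=-3 → posterior Normal(-153/58, 18/29)
obs 6: x=7/2 → posterior Normal(-125/66, 6/11)
obs 7: x=-3/2 → posterior Normal(-137/74, 18/37)
obs 8: x=-5/4 → posterior Normal(-147/82, 18/41)
obs 9: x=3 → posterior Normal(-41/30, 2/5)
obs 10: x=-9/2 → posterior Normal(-159/98, 18/49)
obs 11: x=0 → posterior Normal(-3/2, 18/53)
obs 12: x=-1 → posterior Normal(-167/114, 6/19)
obs 13: x=0 → posterior Normal(-167/122, 18/61)
obs 14: x=-2 → posterior Normal(-183/130, 18/65)

k = 2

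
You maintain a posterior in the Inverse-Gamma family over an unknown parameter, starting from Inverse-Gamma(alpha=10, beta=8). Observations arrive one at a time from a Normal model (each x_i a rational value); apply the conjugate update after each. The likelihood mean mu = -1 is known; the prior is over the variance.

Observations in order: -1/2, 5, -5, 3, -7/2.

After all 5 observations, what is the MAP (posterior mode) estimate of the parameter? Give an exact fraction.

181/54

obs 1: x=-1/2 → posterior Inverse-Gamma(21/2, 65/8)
obs 2: x=5 → posterior Inverse-Gamma(11, 209/8)
obs 3: x=-5 → posterior Inverse-Gamma(23/2, 273/8)
obs 4: x=3 → posterior Inverse-Gamma(12, 337/8)
obs 5: x=-7/2 → posterior Inverse-Gamma(25/2, 181/4)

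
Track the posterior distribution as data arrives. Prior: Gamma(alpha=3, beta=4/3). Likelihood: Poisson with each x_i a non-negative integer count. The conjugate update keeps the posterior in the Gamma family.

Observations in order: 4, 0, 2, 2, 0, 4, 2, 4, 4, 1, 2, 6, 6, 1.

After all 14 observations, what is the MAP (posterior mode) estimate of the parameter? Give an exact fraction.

60/23

obs 1: x=4 → posterior Gamma(7, 7/3)
obs 2: x=0 → posterior Gamma(7, 10/3)
obs 3: x=2 → posterior Gamma(9, 13/3)
obs 4: x=2 → posterior Gamma(11, 16/3)
obs 5: x=0 → posterior Gamma(11, 19/3)
obs 6: x=4 → posterior Gamma(15, 22/3)
obs 7: x=2 → posterior Gamma(17, 25/3)
obs 8: x=4 → posterior Gamma(21, 28/3)
obs 9: x=4 → posterior Gamma(25, 31/3)
obs 10: x=1 → posterior Gamma(26, 34/3)
obs 11: x=2 → posterior Gamma(28, 37/3)
obs 12: x=6 → posterior Gamma(34, 40/3)
obs 13: x=6 → posterior Gamma(40, 43/3)
obs 14: x=1 → posterior Gamma(41, 46/3)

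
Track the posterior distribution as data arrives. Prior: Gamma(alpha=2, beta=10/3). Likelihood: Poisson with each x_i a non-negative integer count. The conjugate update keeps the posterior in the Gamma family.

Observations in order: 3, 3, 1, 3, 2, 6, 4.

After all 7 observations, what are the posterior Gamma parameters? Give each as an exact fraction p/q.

alpha=24, beta=31/3

obs 1: x=3 → posterior Gamma(5, 13/3)
obs 2: x=3 → posterior Gamma(8, 16/3)
obs 3: x=1 → posterior Gamma(9, 19/3)
obs 4: x=3 → posterior Gamma(12, 22/3)
obs 5: x=2 → posterior Gamma(14, 25/3)
obs 6: x=6 → posterior Gamma(20, 28/3)
obs 7: x=4 → posterior Gamma(24, 31/3)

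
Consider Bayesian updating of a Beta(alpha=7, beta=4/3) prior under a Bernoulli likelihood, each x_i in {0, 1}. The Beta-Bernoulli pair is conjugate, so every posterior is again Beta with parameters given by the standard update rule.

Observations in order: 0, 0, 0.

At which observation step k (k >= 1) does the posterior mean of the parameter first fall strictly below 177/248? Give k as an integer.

k = 2

obs 1: x=0 → posterior Beta(7, 7/3)
obs 2: x=0 → posterior Beta(7, 10/3)
obs 3: x=0 → posterior Beta(7, 13/3)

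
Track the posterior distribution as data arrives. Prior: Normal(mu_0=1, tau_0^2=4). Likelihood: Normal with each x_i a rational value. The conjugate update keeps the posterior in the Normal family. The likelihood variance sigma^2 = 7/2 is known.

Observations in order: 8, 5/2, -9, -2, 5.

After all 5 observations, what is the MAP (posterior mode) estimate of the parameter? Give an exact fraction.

43/47

obs 1: x=8 → posterior Normal(71/15, 28/15)
obs 2: x=5/2 → posterior Normal(91/23, 28/23)
obs 3: x=-9 → posterior Normal(19/31, 28/31)
obs 4: x=-2 → posterior Normal(1/13, 28/39)
obs 5: x=5 → posterior Normal(43/47, 28/47)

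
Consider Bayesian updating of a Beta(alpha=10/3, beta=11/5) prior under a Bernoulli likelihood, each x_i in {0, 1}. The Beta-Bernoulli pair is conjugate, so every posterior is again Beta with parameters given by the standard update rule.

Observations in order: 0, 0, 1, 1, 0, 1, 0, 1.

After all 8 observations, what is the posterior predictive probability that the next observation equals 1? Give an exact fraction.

obs 1: x=0 → posterior Beta(10/3, 16/5)
obs 2: x=0 → posterior Beta(10/3, 21/5)
obs 3: x=1 → posterior Beta(13/3, 21/5)
obs 4: x=1 → posterior Beta(16/3, 21/5)
obs 5: x=0 → posterior Beta(16/3, 26/5)
obs 6: x=1 → posterior Beta(19/3, 26/5)
obs 7: x=0 → posterior Beta(19/3, 31/5)
obs 8: x=1 → posterior Beta(22/3, 31/5)

110/203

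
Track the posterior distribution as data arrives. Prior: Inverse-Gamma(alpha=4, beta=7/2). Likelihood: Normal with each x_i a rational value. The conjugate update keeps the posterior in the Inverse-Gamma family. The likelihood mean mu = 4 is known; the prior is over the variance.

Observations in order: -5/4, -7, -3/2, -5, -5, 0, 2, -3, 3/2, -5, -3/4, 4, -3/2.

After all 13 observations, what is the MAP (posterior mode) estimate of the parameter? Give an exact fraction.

4455/184

obs 1: x=-5/4 → posterior Inverse-Gamma(9/2, 553/32)
obs 2: x=-7 → posterior Inverse-Gamma(5, 2489/32)
obs 3: x=-3/2 → posterior Inverse-Gamma(11/2, 2973/32)
obs 4: x=-5 → posterior Inverse-Gamma(6, 4269/32)
obs 5: x=-5 → posterior Inverse-Gamma(13/2, 5565/32)
obs 6: x=0 → posterior Inverse-Gamma(7, 5821/32)
obs 7: x=2 → posterior Inverse-Gamma(15/2, 5885/32)
obs 8: x=-3 → posterior Inverse-Gamma(8, 6669/32)
obs 9: x=3/2 → posterior Inverse-Gamma(17/2, 6769/32)
obs 10: x=-5 → posterior Inverse-Gamma(9, 8065/32)
obs 11: x=-3/4 → posterior Inverse-Gamma(19/2, 4213/16)
obs 12: x=4 → posterior Inverse-Gamma(10, 4213/16)
obs 13: x=-3/2 → posterior Inverse-Gamma(21/2, 4455/16)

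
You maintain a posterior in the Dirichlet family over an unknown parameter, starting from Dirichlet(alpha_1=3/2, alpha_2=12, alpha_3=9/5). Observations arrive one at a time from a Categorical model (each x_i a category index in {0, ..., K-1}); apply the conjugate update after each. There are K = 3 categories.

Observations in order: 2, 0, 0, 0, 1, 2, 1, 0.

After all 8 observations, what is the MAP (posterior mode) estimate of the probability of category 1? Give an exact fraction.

130/203

obs 1: x=2 → posterior Dirichlet(3/2, 12, 14/5)
obs 2: x=0 → posterior Dirichlet(5/2, 12, 14/5)
obs 3: x=0 → posterior Dirichlet(7/2, 12, 14/5)
obs 4: x=0 → posterior Dirichlet(9/2, 12, 14/5)
obs 5: x=1 → posterior Dirichlet(9/2, 13, 14/5)
obs 6: x=2 → posterior Dirichlet(9/2, 13, 19/5)
obs 7: x=1 → posterior Dirichlet(9/2, 14, 19/5)
obs 8: x=0 → posterior Dirichlet(11/2, 14, 19/5)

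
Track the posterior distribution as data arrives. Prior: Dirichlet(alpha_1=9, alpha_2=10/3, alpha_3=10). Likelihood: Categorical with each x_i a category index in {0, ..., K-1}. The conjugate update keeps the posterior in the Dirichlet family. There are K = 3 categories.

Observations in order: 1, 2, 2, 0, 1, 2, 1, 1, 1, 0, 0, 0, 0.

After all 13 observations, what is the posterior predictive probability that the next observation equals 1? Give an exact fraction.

25/106

obs 1: x=1 → posterior Dirichlet(9, 13/3, 10)
obs 2: x=2 → posterior Dirichlet(9, 13/3, 11)
obs 3: x=2 → posterior Dirichlet(9, 13/3, 12)
obs 4: x=0 → posterior Dirichlet(10, 13/3, 12)
obs 5: x=1 → posterior Dirichlet(10, 16/3, 12)
obs 6: x=2 → posterior Dirichlet(10, 16/3, 13)
obs 7: x=1 → posterior Dirichlet(10, 19/3, 13)
obs 8: x=1 → posterior Dirichlet(10, 22/3, 13)
obs 9: x=1 → posterior Dirichlet(10, 25/3, 13)
obs 10: x=0 → posterior Dirichlet(11, 25/3, 13)
obs 11: x=0 → posterior Dirichlet(12, 25/3, 13)
obs 12: x=0 → posterior Dirichlet(13, 25/3, 13)
obs 13: x=0 → posterior Dirichlet(14, 25/3, 13)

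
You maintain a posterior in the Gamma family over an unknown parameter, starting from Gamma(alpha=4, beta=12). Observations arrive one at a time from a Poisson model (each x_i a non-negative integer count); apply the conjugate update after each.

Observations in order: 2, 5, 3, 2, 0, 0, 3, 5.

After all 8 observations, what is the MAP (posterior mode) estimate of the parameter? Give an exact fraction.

obs 1: x=2 → posterior Gamma(6, 13)
obs 2: x=5 → posterior Gamma(11, 14)
obs 3: x=3 → posterior Gamma(14, 15)
obs 4: x=2 → posterior Gamma(16, 16)
obs 5: x=0 → posterior Gamma(16, 17)
obs 6: x=0 → posterior Gamma(16, 18)
obs 7: x=3 → posterior Gamma(19, 19)
obs 8: x=5 → posterior Gamma(24, 20)

23/20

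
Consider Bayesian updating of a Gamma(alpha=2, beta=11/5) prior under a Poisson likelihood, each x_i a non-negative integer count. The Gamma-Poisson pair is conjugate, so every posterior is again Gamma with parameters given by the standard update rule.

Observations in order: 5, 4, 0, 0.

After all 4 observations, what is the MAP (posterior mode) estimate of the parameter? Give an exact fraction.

50/31

obs 1: x=5 → posterior Gamma(7, 16/5)
obs 2: x=4 → posterior Gamma(11, 21/5)
obs 3: x=0 → posterior Gamma(11, 26/5)
obs 4: x=0 → posterior Gamma(11, 31/5)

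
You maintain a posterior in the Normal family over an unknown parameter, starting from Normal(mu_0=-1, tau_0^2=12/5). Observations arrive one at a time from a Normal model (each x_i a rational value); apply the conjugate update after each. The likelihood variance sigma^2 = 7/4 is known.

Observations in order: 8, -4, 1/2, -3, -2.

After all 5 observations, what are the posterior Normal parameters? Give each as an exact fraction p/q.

obs 1: x=8 → posterior Normal(349/83, 84/83)
obs 2: x=-4 → posterior Normal(157/131, 84/131)
obs 3: x=1/2 → posterior Normal(181/179, 84/179)
obs 4: x=-3 → posterior Normal(37/227, 84/227)
obs 5: x=-2 → posterior Normal(-59/275, 84/275)

mu_0=-59/275, tau_0^2=84/275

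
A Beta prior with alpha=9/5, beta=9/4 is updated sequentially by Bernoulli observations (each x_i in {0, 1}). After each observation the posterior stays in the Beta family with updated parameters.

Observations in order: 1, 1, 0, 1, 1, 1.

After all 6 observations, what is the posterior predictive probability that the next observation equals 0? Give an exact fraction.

obs 1: x=1 → posterior Beta(14/5, 9/4)
obs 2: x=1 → posterior Beta(19/5, 9/4)
obs 3: x=0 → posterior Beta(19/5, 13/4)
obs 4: x=1 → posterior Beta(24/5, 13/4)
obs 5: x=1 → posterior Beta(29/5, 13/4)
obs 6: x=1 → posterior Beta(34/5, 13/4)

65/201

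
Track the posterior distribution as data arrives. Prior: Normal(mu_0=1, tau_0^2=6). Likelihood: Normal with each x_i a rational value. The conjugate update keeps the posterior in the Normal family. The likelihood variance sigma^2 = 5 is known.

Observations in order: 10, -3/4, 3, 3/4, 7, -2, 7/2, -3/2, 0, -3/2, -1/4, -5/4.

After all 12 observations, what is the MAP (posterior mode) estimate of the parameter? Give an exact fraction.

obs 1: x=10 → posterior Normal(65/11, 30/11)
obs 2: x=-3/4 → posterior Normal(121/34, 30/17)
obs 3: x=3 → posterior Normal(157/46, 30/23)
obs 4: x=3/4 → posterior Normal(83/29, 30/29)
obs 5: x=7 → posterior Normal(25/7, 6/7)
obs 6: x=-2 → posterior Normal(113/41, 30/41)
obs 7: x=7/2 → posterior Normal(134/47, 30/47)
obs 8: x=-3/2 → posterior Normal(125/53, 30/53)
obs 9: x=0 → posterior Normal(125/59, 30/59)
obs 10: x=-3/2 → posterior Normal(116/65, 6/13)
obs 11: x=-1/4 → posterior Normal(229/142, 30/71)
obs 12: x=-5/4 → posterior Normal(107/77, 30/77)

107/77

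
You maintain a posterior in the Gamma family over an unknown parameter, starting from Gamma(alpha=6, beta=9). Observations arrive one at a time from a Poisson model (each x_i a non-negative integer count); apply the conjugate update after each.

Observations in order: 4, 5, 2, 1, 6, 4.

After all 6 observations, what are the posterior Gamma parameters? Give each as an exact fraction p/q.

alpha=28, beta=15

obs 1: x=4 → posterior Gamma(10, 10)
obs 2: x=5 → posterior Gamma(15, 11)
obs 3: x=2 → posterior Gamma(17, 12)
obs 4: x=1 → posterior Gamma(18, 13)
obs 5: x=6 → posterior Gamma(24, 14)
obs 6: x=4 → posterior Gamma(28, 15)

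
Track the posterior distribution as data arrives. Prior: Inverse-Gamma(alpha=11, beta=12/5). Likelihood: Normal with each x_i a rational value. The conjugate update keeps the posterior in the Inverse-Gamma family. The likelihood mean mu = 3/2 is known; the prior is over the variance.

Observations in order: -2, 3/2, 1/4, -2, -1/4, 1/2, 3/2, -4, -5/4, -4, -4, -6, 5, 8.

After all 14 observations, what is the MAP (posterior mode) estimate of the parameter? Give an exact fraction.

19519/3040

obs 1: x=-2 → posterior Inverse-Gamma(23/2, 341/40)
obs 2: x=3/2 → posterior Inverse-Gamma(12, 341/40)
obs 3: x=1/4 → posterior Inverse-Gamma(25/2, 1489/160)
obs 4: x=-2 → posterior Inverse-Gamma(13, 2469/160)
obs 5: x=-1/4 → posterior Inverse-Gamma(27/2, 1357/80)
obs 6: x=1/2 → posterior Inverse-Gamma(14, 1397/80)
obs 7: x=3/2 → posterior Inverse-Gamma(29/2, 1397/80)
obs 8: x=-4 → posterior Inverse-Gamma(15, 2607/80)
obs 9: x=-5/4 → posterior Inverse-Gamma(31/2, 5819/160)
obs 10: x=-4 → posterior Inverse-Gamma(16, 8239/160)
obs 11: x=-4 → posterior Inverse-Gamma(33/2, 10659/160)
obs 12: x=-6 → posterior Inverse-Gamma(17, 15159/160)
obs 13: x=5 → posterior Inverse-Gamma(35/2, 16139/160)
obs 14: x=8 → posterior Inverse-Gamma(18, 19519/160)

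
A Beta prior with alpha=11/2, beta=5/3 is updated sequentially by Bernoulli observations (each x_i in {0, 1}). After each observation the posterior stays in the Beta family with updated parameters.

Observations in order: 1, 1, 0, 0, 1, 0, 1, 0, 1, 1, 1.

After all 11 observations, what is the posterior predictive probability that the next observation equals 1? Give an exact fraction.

obs 1: x=1 → posterior Beta(13/2, 5/3)
obs 2: x=1 → posterior Beta(15/2, 5/3)
obs 3: x=0 → posterior Beta(15/2, 8/3)
obs 4: x=0 → posterior Beta(15/2, 11/3)
obs 5: x=1 → posterior Beta(17/2, 11/3)
obs 6: x=0 → posterior Beta(17/2, 14/3)
obs 7: x=1 → posterior Beta(19/2, 14/3)
obs 8: x=0 → posterior Beta(19/2, 17/3)
obs 9: x=1 → posterior Beta(21/2, 17/3)
obs 10: x=1 → posterior Beta(23/2, 17/3)
obs 11: x=1 → posterior Beta(25/2, 17/3)

75/109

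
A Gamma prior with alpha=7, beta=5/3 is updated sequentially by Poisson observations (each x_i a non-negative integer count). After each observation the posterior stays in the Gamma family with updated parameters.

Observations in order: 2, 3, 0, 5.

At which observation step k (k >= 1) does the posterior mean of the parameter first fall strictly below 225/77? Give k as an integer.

obs 1: x=2 → posterior Gamma(9, 8/3)
obs 2: x=3 → posterior Gamma(12, 11/3)
obs 3: x=0 → posterior Gamma(12, 14/3)
obs 4: x=5 → posterior Gamma(17, 17/3)

k = 3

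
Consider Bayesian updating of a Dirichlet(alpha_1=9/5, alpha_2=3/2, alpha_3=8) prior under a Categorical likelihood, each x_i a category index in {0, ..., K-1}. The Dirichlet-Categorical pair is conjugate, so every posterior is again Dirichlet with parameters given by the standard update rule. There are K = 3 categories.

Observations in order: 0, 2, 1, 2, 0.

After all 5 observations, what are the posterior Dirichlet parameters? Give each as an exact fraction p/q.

alpha_1=19/5, alpha_2=5/2, alpha_3=10

obs 1: x=0 → posterior Dirichlet(14/5, 3/2, 8)
obs 2: x=2 → posterior Dirichlet(14/5, 3/2, 9)
obs 3: x=1 → posterior Dirichlet(14/5, 5/2, 9)
obs 4: x=2 → posterior Dirichlet(14/5, 5/2, 10)
obs 5: x=0 → posterior Dirichlet(19/5, 5/2, 10)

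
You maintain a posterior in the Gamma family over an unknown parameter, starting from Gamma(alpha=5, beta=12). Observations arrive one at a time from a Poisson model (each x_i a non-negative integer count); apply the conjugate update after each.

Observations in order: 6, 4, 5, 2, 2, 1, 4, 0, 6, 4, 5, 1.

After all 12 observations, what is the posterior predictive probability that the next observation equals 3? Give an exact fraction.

417304267224157072891188059183007636985848350068866700031538757632/2524354896707237777317531408904915934954260592348873615264892578125

obs 1: x=6 → posterior Gamma(11, 13)
obs 2: x=4 → posterior Gamma(15, 14)
obs 3: x=5 → posterior Gamma(20, 15)
obs 4: x=2 → posterior Gamma(22, 16)
obs 5: x=2 → posterior Gamma(24, 17)
obs 6: x=1 → posterior Gamma(25, 18)
obs 7: x=4 → posterior Gamma(29, 19)
obs 8: x=0 → posterior Gamma(29, 20)
obs 9: x=6 → posterior Gamma(35, 21)
obs 10: x=4 → posterior Gamma(39, 22)
obs 11: x=5 → posterior Gamma(44, 23)
obs 12: x=1 → posterior Gamma(45, 24)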